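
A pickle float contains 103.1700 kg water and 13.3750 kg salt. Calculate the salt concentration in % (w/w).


Formula: Conc = salt / (water + salt) * 100
Substituting: Conc = 13.3750 / (103.1700 + 13.3750) * 100
Result: 11.4763 %


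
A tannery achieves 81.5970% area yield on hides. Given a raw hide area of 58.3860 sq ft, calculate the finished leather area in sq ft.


Formula: finished = raw * yield / 100
Substituting: finished = 58.3860 * 81.5970 / 100
Result: 47.6412 sq ft


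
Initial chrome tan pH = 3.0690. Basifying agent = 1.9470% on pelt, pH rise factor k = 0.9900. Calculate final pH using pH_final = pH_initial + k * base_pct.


Formula: pH_final = pH_initial + k * base_pct
Substituting: pH_final = 3.0690 + 0.9900 * 1.9470
Result: 4.9965


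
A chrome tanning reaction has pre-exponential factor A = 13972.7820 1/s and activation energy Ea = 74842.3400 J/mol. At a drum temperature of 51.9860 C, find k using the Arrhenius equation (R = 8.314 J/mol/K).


T_K = T_C + 273.15 = 51.9860 + 273.15 = 325.1360 K
exponent = -Ea / (R * T_K) = -74842.3400 / (8.314 * 325.1360) = -27.6868
k = A * exp(exponent) = 13972.7820 * exp(-27.6868) = 1.3215e-08 1/s


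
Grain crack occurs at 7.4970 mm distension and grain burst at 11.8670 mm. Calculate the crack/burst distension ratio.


Formula: Ratio = crack / burst
Substituting: Ratio = 7.4970 / 11.8670
Result: 0.6318


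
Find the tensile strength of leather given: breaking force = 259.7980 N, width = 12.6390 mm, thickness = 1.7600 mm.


Formula: TS = force / (width * thickness)
Substituting: TS = 259.7980 / (12.6390 * 1.7600)
Result: 11.6791 N/mm^2


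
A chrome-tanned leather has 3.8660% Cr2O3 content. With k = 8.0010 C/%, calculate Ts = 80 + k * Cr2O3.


Formula: Ts = 80 + k * Cr2O3
Substituting: Ts = 80 + 8.0010 * 3.8660
Result: 110.9319 C


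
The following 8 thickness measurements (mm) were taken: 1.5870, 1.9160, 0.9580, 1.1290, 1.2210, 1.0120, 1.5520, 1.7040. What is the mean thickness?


Formula: Average = sum / n
Substituting: Average = 11.0790 / 8
Result: 1.3849 mm


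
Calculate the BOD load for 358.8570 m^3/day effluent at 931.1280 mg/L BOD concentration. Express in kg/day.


Formula: BOD_load = volume * conc / 1000
Substituting: BOD_load = 358.8570 * 931.1280 / 1000
Result: 334.1418 kg/day


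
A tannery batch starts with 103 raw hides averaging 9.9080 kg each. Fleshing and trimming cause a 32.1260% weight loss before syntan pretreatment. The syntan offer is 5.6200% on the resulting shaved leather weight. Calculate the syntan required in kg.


Total_raw = N * avg_wt = 103 * 9.9080 = 1020.5240 kg
Substrate = Total_raw * (1 - loss/100) = 1020.5240 * (1 - 32.1260/100) = 692.6705 kg
Syntan = Substrate * pct / 100 = 692.6705 * 5.6200 / 100 = 38.9281 kg


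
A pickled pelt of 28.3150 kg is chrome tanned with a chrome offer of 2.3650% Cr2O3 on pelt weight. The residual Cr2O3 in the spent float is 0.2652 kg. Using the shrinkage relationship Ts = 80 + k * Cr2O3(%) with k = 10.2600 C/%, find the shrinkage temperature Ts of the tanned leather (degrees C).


Offered = pelt * offer_pct / 100 = 28.3150 * 2.3650 / 100 = 0.6696 kg
Uptake = offered - residual = 0.6696 - 0.2652 = 0.4044 kg
Cr2O3% on pelt = uptake / pelt * 100 = 0.4044 / 28.3150 * 100 = 1.4284 %
Ts = 80 + k * Cr2O3% = 80 + 10.2600 * 1.4284 = 94.6553 C


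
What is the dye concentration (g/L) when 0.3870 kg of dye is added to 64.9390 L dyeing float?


Formula: Conc = dye_mass(kg) / volume(L) * 1000
Substituting: Conc = 0.3870 / 64.9390 * 1000
Result: 5.9594 g/L


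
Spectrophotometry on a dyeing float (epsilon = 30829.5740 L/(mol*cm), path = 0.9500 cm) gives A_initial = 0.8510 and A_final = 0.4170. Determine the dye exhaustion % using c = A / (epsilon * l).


c_initial = A_i / (epsilon * l) = 0.8510 / (30829.5740 * 0.9500) = 2.9056e-05 mol/L
c_final = A_f / (epsilon * l) = 0.4170 / (30829.5740 * 0.9500) = 1.4238e-05 mol/L
Exhaustion = (c_initial - c_final) / c_initial * 100 = (2.9056e-05 - 1.4238e-05) / 2.9056e-05 * 100 = 50.9988 %


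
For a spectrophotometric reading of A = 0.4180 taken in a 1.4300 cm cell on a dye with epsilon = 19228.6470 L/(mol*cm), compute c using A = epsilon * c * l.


Formula: c = A / (epsilon * l)
Substituting: c = 0.4180 / (19228.6470 * 1.4300)
Result: 1.5202e-05 mol/L


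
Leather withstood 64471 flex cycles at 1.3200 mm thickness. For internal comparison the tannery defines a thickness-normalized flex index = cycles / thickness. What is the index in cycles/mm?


Formula: Index = cycles / thickness
Substituting: Index = 64471 / 1.3200
Result: 48841.6667 cycles/mm


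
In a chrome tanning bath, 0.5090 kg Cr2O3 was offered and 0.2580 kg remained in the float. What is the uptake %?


Formula: Uptake = (offered - residual) / offered * 100
Substituting: Uptake = (0.5090 - 0.2580) / 0.5090 * 100
Result: 49.3124 %


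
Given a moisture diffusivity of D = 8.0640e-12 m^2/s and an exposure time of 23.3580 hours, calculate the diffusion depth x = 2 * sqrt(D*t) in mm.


t = 23.3580 hr * 3600 = 84088.8000 s
D * t = 8.0640e-12 * 84088.8000 = 6.7809e-07
x = 2 * sqrt(D*t) = 2 * sqrt(6.7809e-07) = 0.00164693 m = 1.6469 mm


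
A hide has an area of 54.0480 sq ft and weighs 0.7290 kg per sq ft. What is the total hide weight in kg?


Formula: Weight = area * weight_per_sqft
Substituting: Weight = 54.0480 * 0.7290
Result: 39.4010 kg


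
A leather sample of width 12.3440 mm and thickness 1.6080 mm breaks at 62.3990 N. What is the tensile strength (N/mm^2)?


Formula: TS = force / (width * thickness)
Substituting: TS = 62.3990 / (12.3440 * 1.6080)
Result: 3.1437 N/mm^2


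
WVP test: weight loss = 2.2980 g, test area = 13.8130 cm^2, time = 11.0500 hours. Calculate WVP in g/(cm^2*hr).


Formula: WVP = loss / (area * time)
Substituting: WVP = 2.2980 / (13.8130 * 11.0500)
Result: 0.0150557 g/(cm^2*hr)


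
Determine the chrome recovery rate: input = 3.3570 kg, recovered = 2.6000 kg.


Formula: Recovery = recovered / input * 100
Substituting: Recovery = 2.6000 / 3.3570 * 100
Result: 77.4501 %


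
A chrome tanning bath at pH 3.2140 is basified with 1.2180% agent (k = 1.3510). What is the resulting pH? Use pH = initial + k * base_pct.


Formula: pH_final = pH_initial + k * base_pct
Substituting: pH_final = 3.2140 + 1.3510 * 1.2180
Result: 4.8595


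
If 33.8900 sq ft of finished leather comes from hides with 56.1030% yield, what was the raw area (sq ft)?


Formula: raw = finished * 100 / yield
Substituting: raw = 33.8900 * 100 / 56.1030
Result: 60.4068 sq ft


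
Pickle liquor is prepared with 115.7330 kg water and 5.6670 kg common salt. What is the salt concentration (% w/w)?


Formula: Conc = salt / (water + salt) * 100
Substituting: Conc = 5.6670 / (115.7330 + 5.6670) * 100
Result: 4.6680 %


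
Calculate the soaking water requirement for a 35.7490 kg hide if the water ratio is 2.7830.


Formula: Water = hide_weight * ratio
Substituting: Water = 35.7490 * 2.7830
Result: 99.4895 kg


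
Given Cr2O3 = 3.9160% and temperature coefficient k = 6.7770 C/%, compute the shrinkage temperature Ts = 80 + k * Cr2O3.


Formula: Ts = 80 + k * Cr2O3
Substituting: Ts = 80 + 6.7770 * 3.9160
Result: 106.5387 C


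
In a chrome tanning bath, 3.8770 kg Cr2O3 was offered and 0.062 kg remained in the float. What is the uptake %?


Formula: Uptake = (offered - residual) / offered * 100
Substituting: Uptake = (3.8770 - 0.062) / 3.8770 * 100
Result: 98.4008 %


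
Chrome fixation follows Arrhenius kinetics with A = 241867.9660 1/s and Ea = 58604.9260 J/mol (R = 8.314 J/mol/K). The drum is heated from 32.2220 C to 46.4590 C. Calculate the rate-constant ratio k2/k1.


T1 = 32.2220 + 273.15 = 305.3720 K; T2 = 46.4590 + 273.15 = 319.6090 K
k1 = A * exp(-Ea/(R*T1)) = 241867.9660 * exp(-58604.9260/(8.314*305.3720)) = 2.2840e-05 1/s
k2 = A * exp(-Ea/(R*T2)) = 241867.9660 * exp(-58604.9260/(8.314*319.6090)) = 6.3864e-05 1/s
k2/k1 = 6.3864e-05 / 2.2840e-05 = 2.7961


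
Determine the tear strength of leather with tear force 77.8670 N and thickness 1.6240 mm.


Formula: Tear strength = force / thickness
Substituting: Tear strength = 77.8670 / 1.6240
Result: 47.9477 N/mm


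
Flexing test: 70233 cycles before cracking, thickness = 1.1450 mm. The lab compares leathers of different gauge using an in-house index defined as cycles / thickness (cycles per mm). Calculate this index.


Formula: Index = cycles / thickness
Substituting: Index = 70233 / 1.1450
Result: 61338.8646 cycles/mm


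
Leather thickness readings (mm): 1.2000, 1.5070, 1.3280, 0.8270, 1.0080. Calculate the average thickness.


Formula: Average = sum / n
Substituting: Average = 5.8700 / 5
Result: 1.1740 mm


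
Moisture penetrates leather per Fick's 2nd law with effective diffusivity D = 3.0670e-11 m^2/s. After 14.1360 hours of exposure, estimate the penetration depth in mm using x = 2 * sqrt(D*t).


t = 14.1360 hr * 3600 = 50889.6000 s
D * t = 3.0670e-11 * 50889.6000 = 1.5608e-06
x = 2 * sqrt(D*t) = 2 * sqrt(1.5608e-06) = 0.00249863 m = 2.4986 mm


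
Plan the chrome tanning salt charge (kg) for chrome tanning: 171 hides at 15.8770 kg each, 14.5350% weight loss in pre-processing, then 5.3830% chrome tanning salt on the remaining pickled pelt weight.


Total_raw = N * avg_wt = 171 * 15.8770 = 2714.9670 kg
Substrate = Total_raw * (1 - loss/100) = 2714.9670 * (1 - 14.5350/100) = 2320.3465 kg
Chrome = Substrate * pct / 100 = 2320.3465 * 5.3830 / 100 = 124.9043 kg


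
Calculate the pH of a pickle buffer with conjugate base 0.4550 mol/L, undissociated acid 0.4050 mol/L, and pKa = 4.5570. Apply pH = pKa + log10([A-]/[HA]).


ratio = [A-] / [HA] = 0.4550 / 0.4050 = 1.1235
log10(ratio) = 0.0505564
pH = pKa + log10(ratio) = 4.5570 + 0.0505564 = 4.6076


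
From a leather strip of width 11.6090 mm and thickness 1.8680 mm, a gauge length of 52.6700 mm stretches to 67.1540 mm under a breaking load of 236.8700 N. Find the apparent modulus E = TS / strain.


TS = F / (w * t) = 236.8700 / (11.6090 * 1.8680) = 10.9229 N/mm^2
strain = (Lf - L0) / L0 = (67.1540 - 52.6700) / 52.6700 = 0.2750
E = TS / strain = 10.9229 / 0.2750 = 39.7204 N/mm^2


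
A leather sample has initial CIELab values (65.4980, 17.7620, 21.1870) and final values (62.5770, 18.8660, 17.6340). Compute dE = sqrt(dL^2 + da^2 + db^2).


dL = -2.9210, da = 1.1040, db = -3.5530
dE = sqrt((-2.9210)^2 + 1.1040^2 + (-3.5530)^2) = 4.7302


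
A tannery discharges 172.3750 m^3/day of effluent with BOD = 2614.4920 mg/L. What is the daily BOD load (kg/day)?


Formula: BOD_load = volume * conc / 1000
Substituting: BOD_load = 172.3750 * 2614.4920 / 1000
Result: 450.6731 kg/day


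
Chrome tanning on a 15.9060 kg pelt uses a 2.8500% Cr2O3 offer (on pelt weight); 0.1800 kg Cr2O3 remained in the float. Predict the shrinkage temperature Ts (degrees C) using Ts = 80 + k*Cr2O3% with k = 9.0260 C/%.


Offered = pelt * offer_pct / 100 = 15.9060 * 2.8500 / 100 = 0.4533 kg
Uptake = offered - residual = 0.4533 - 0.1800 = 0.2733 kg
Cr2O3% on pelt = uptake / pelt * 100 = 0.2733 / 15.9060 * 100 = 1.7184 %
Ts = 80 + k * Cr2O3% = 80 + 9.0260 * 1.7184 = 95.5098 C


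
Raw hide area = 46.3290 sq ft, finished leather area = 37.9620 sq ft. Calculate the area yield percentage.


Formula: Yield = finished / raw * 100
Substituting: Yield = 37.9620 / 46.3290 * 100
Result: 81.9400 %


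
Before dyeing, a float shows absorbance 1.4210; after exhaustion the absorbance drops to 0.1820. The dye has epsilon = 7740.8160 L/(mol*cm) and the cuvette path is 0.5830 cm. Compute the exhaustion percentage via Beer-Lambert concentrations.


c_initial = A_i / (epsilon * l) = 1.4210 / (7740.8160 * 0.5830) = 3.1488e-04 mol/L
c_final = A_f / (epsilon * l) = 0.1820 / (7740.8160 * 0.5830) = 4.0329e-05 mol/L
Exhaustion = (c_initial - c_final) / c_initial * 100 = (3.1488e-04 - 4.0329e-05) / 3.1488e-04 * 100 = 87.1921 %


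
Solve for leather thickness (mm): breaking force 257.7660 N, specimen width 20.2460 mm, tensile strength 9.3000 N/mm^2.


Formula: t = F / (TS * w)
Substituting: t = 257.7660 / (9.3000 * 20.2460)
Result: 1.3690 mm


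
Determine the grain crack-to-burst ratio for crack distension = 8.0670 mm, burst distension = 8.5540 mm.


Formula: Ratio = crack / burst
Substituting: Ratio = 8.0670 / 8.5540
Result: 0.9431


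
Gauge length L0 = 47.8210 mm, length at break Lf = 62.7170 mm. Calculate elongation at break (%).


Formula: Elongation = (Lf - L0) / L0 * 100
Substituting: Elongation = (62.7170 - 47.8210) / 47.8210 * 100
Result: 31.1495 %


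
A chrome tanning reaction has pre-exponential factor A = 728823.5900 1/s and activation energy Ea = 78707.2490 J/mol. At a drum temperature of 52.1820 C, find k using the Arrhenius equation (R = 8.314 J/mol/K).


T_K = T_C + 273.15 = 52.1820 + 273.15 = 325.3320 K
exponent = -Ea / (R * T_K) = -78707.2490 / (8.314 * 325.3320) = -29.0990
k = A * exp(exponent) = 728823.5900 * exp(-29.0990) = 1.6792e-07 1/s


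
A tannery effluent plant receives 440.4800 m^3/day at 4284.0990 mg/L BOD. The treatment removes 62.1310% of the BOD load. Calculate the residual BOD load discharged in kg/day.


Load_in = volume * conc / 1000 = 440.4800 * 4284.0990 / 1000 = 1887.0599 kg/day
Removed = Load_in * eff / 100 = 1887.0599 * 62.1310 / 100 = 1172.4492 kg/day
Load_out = Load_in - Removed = 1887.0599 - 1172.4492 = 714.6107 kg/day


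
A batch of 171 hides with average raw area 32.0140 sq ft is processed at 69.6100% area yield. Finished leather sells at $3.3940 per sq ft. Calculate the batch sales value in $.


Raw_total = N * avg_area = 171 * 32.0140 = 5474.3940 sq ft
Finished = Raw_total * yield / 100 = 5474.3940 * 69.6100 / 100 = 3810.7257 sq ft
Value = Finished * price = 3810.7257 * 3.3940 = 12933.6029 $


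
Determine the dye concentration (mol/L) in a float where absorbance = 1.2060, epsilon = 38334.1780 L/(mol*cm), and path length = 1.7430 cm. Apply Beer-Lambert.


Formula: c = A / (epsilon * l)
Substituting: c = 1.2060 / (38334.1780 * 1.7430)
Result: 1.8049e-05 mol/L


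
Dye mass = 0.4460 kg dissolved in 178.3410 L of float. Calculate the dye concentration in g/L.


Formula: Conc = dye_mass(kg) / volume(L) * 1000
Substituting: Conc = 0.4460 / 178.3410 * 1000
Result: 2.5008 g/L


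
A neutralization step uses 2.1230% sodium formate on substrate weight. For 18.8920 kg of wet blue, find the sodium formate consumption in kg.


Formula: Neutralizer = substrate * pct / 100
Substituting: Neutralizer = 18.8920 * 2.1230 / 100
Result: 0.4011 kg


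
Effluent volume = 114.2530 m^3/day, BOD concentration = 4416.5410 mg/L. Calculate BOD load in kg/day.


Formula: BOD_load = volume * conc / 1000
Substituting: BOD_load = 114.2530 * 4416.5410 / 1000
Result: 504.6031 kg/day


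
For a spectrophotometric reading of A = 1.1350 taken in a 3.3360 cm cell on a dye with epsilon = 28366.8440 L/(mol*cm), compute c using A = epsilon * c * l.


Formula: c = A / (epsilon * l)
Substituting: c = 1.1350 / (28366.8440 * 3.3360)
Result: 1.1994e-05 mol/L


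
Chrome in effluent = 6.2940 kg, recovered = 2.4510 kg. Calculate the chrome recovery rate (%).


Formula: Recovery = recovered / input * 100
Substituting: Recovery = 2.4510 / 6.2940 * 100
Result: 38.9418 %


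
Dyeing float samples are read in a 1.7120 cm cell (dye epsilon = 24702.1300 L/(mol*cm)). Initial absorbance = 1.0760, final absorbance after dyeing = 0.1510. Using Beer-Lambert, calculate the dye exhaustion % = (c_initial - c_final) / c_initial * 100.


c_initial = A_i / (epsilon * l) = 1.0760 / (24702.1300 * 1.7120) = 2.5443e-05 mol/L
c_final = A_f / (epsilon * l) = 0.1510 / (24702.1300 * 1.7120) = 3.5706e-06 mol/L
Exhaustion = (c_initial - c_final) / c_initial * 100 = (2.5443e-05 - 3.5706e-06) / 2.5443e-05 * 100 = 85.9665 %


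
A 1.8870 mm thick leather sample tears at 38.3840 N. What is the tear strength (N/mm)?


Formula: Tear strength = force / thickness
Substituting: Tear strength = 38.3840 / 1.8870
Result: 20.3413 N/mm


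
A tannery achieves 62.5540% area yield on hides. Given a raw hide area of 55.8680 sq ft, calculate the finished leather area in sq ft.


Formula: finished = raw * yield / 100
Substituting: finished = 55.8680 * 62.5540 / 100
Result: 34.9477 sq ft


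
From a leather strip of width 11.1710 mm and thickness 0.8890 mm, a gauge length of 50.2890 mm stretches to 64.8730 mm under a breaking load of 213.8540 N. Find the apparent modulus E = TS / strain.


TS = F / (w * t) = 213.8540 / (11.1710 * 0.8890) = 21.5339 N/mm^2
strain = (Lf - L0) / L0 = (64.8730 - 50.2890) / 50.2890 = 0.2900
E = TS / strain = 21.5339 / 0.2900 = 74.2540 N/mm^2


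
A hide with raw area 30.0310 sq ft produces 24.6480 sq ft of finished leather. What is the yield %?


Formula: Yield = finished / raw * 100
Substituting: Yield = 24.6480 / 30.0310 * 100
Result: 82.0752 %


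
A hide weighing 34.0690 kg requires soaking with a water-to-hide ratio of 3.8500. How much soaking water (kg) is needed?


Formula: Water = hide_weight * ratio
Substituting: Water = 34.0690 * 3.8500
Result: 131.1656 kg


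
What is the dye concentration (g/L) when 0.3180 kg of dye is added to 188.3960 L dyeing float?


Formula: Conc = dye_mass(kg) / volume(L) * 1000
Substituting: Conc = 0.3180 / 188.3960 * 1000
Result: 1.6879 g/L


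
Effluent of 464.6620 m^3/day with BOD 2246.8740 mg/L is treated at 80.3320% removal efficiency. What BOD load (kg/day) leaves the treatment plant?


Load_in = volume * conc / 1000 = 464.6620 * 2246.8740 / 1000 = 1044.0370 kg/day
Removed = Load_in * eff / 100 = 1044.0370 * 80.3320 / 100 = 838.6958 kg/day
Load_out = Load_in - Removed = 1044.0370 - 838.6958 = 205.3412 kg/day


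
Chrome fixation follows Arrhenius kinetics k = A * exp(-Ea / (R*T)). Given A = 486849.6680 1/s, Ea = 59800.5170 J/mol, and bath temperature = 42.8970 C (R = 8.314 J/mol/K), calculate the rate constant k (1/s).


T_K = T_C + 273.15 = 42.8970 + 273.15 = 316.0470 K
exponent = -Ea / (R * T_K) = -59800.5170 / (8.314 * 316.0470) = -22.7585
k = A * exp(exponent) = 486849.6680 * exp(-22.7585) = 6.3608e-05 1/s


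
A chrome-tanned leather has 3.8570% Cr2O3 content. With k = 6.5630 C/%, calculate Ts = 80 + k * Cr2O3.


Formula: Ts = 80 + k * Cr2O3
Substituting: Ts = 80 + 6.5630 * 3.8570
Result: 105.3135 C


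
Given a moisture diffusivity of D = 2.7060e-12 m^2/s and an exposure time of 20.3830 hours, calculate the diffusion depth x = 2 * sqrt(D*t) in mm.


t = 20.3830 hr * 3600 = 73378.8000 s
D * t = 2.7060e-12 * 73378.8000 = 1.9856e-07
x = 2 * sqrt(D*t) = 2 * sqrt(1.9856e-07) = 8.9121e-04 m = 0.8912 mm


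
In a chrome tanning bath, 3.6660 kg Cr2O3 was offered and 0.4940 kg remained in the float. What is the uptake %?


Formula: Uptake = (offered - residual) / offered * 100
Substituting: Uptake = (3.6660 - 0.4940) / 3.6660 * 100
Result: 86.5248 %


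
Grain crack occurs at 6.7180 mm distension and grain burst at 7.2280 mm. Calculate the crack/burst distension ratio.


Formula: Ratio = crack / burst
Substituting: Ratio = 6.7180 / 7.2280
Result: 0.9294


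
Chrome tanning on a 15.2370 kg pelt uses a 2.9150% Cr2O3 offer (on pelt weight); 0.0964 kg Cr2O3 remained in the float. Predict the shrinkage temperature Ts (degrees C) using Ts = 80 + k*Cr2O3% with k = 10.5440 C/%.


Offered = pelt * offer_pct / 100 = 15.2370 * 2.9150 / 100 = 0.4442 kg
Uptake = offered - residual = 0.4442 - 0.0964 = 0.3478 kg
Cr2O3% on pelt = uptake / pelt * 100 = 0.3478 / 15.2370 * 100 = 2.2823 %
Ts = 80 + k * Cr2O3% = 80 + 10.5440 * 2.2823 = 104.0649 C


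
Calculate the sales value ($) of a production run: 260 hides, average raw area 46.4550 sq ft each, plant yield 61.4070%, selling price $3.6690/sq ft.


Raw_total = N * avg_area = 260 * 46.4550 = 12078.3000 sq ft
Finished = Raw_total * yield / 100 = 12078.3000 * 61.4070 / 100 = 7416.9217 sq ft
Value = Finished * price = 7416.9217 * 3.6690 = 27212.6856 $


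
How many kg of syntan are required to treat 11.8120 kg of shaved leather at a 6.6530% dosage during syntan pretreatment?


Formula: Syntan = substrate * pct / 100
Substituting: Syntan = 11.8120 * 6.6530 / 100
Result: 0.7859 kg


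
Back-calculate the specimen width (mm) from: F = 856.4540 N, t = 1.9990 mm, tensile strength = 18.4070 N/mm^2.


Formula: w = F / (TS * t)
Substituting: w = 856.4540 / (18.4070 * 1.9990)
Result: 23.2760 mm


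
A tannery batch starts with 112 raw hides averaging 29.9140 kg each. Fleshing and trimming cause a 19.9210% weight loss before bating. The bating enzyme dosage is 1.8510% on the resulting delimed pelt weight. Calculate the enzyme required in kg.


Total_raw = N * avg_wt = 112 * 29.9140 = 3350.3680 kg
Substrate = Total_raw * (1 - loss/100) = 3350.3680 * (1 - 19.9210/100) = 2682.9412 kg
Enzyme = Substrate * pct / 100 = 2682.9412 * 1.8510 / 100 = 49.6612 kg


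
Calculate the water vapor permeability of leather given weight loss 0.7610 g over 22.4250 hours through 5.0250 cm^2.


Formula: WVP = loss / (area * time)
Substituting: WVP = 0.7610 / (5.0250 * 22.4250)
Result: 0.0067533 g/(cm^2*hr)


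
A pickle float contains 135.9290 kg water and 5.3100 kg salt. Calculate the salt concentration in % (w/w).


Formula: Conc = salt / (water + salt) * 100
Substituting: Conc = 5.3100 / (135.9290 + 5.3100) * 100
Result: 3.7596 %


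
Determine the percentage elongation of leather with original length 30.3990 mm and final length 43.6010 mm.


Formula: Elongation = (Lf - L0) / L0 * 100
Substituting: Elongation = (43.6010 - 30.3990) / 30.3990 * 100
Result: 43.4291 %


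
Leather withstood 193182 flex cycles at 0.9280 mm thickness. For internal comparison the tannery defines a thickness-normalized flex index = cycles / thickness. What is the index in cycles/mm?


Formula: Index = cycles / thickness
Substituting: Index = 193182 / 0.9280
Result: 208170.2586 cycles/mm


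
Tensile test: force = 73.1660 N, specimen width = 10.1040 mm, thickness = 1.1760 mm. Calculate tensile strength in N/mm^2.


Formula: TS = force / (width * thickness)
Substituting: TS = 73.1660 / (10.1040 * 1.1760)
Result: 6.1576 N/mm^2


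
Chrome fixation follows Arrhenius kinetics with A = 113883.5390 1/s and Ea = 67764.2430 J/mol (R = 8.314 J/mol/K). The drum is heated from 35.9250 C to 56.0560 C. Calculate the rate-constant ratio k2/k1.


T1 = 35.9250 + 273.15 = 309.0750 K; T2 = 56.0560 + 273.15 = 329.2060 K
k1 = A * exp(-Ea/(R*T1)) = 113883.5390 * exp(-67764.2430/(8.314*309.0750)) = 4.0149e-07 1/s
k2 = A * exp(-Ea/(R*T2)) = 113883.5390 * exp(-67764.2430/(8.314*329.2060)) = 2.0138e-06 1/s
k2/k1 = 2.0138e-06 / 4.0149e-07 = 5.0158


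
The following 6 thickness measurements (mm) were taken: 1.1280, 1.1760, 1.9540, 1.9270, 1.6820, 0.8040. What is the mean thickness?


Formula: Average = sum / n
Substituting: Average = 8.6710 / 6
Result: 1.4452 mm


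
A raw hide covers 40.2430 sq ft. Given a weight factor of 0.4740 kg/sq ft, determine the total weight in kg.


Formula: Weight = area * weight_per_sqft
Substituting: Weight = 40.2430 * 0.4740
Result: 19.0752 kg


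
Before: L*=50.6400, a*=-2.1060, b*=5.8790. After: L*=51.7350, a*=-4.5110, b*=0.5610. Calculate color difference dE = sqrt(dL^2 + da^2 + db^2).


dL = 1.0950, da = -2.4050, db = -5.3180
dE = sqrt(1.0950^2 + (-2.4050)^2 + (-5.3180)^2) = 5.9384


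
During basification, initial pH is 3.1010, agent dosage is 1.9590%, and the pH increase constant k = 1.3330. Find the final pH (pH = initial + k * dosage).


Formula: pH_final = pH_initial + k * base_pct
Substituting: pH_final = 3.1010 + 1.3330 * 1.9590
Result: 5.7123


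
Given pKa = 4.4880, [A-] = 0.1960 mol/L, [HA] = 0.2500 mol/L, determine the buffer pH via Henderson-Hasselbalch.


ratio = [A-] / [HA] = 0.1960 / 0.2500 = 0.7840
log10(ratio) = -0.1057
pH = pKa + log10(ratio) = 4.4880 - 0.1057 = 4.3823


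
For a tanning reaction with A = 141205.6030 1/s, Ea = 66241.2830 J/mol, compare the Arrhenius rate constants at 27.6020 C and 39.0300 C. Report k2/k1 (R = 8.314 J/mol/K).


T1 = 27.6020 + 273.15 = 300.7520 K; T2 = 39.0300 + 273.15 = 312.1800 K
k1 = A * exp(-Ea/(R*T1)) = 141205.6030 * exp(-66241.2830/(8.314*300.7520)) = 4.4121e-07 1/s
k2 = A * exp(-Ea/(R*T2)) = 141205.6030 * exp(-66241.2830/(8.314*312.1800)) = 1.1636e-06 1/s
k2/k1 = 1.1636e-06 / 4.4121e-07 = 2.6374


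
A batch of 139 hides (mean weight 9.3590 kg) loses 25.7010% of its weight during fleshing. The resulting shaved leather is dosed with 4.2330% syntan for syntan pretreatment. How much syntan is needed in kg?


Total_raw = N * avg_wt = 139 * 9.3590 = 1300.9010 kg
Substrate = Total_raw * (1 - loss/100) = 1300.9010 * (1 - 25.7010/100) = 966.5564 kg
Syntan = Substrate * pct / 100 = 966.5564 * 4.2330 / 100 = 40.9143 kg


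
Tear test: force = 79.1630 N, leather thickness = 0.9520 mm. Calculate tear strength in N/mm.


Formula: Tear strength = force / thickness
Substituting: Tear strength = 79.1630 / 0.9520
Result: 83.1544 N/mm


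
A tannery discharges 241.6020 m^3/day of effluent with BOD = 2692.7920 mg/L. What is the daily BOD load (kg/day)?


Formula: BOD_load = volume * conc / 1000
Substituting: BOD_load = 241.6020 * 2692.7920 / 1000
Result: 650.5839 kg/day


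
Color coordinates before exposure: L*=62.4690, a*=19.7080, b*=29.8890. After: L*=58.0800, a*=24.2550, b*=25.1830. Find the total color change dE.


dL = -4.3890, da = 4.5470, db = -4.7060
dE = sqrt((-4.3890)^2 + 4.5470^2 + (-4.7060)^2) = 7.8794


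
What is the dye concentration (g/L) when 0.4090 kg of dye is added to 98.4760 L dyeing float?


Formula: Conc = dye_mass(kg) / volume(L) * 1000
Substituting: Conc = 0.4090 / 98.4760 * 1000
Result: 4.1533 g/L


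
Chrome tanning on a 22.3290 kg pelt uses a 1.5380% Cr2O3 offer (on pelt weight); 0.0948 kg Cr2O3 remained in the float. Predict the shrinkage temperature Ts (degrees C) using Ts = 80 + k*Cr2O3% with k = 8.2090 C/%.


Offered = pelt * offer_pct / 100 = 22.3290 * 1.5380 / 100 = 0.3434 kg
Uptake = offered - residual = 0.3434 - 0.0948 = 0.2486 kg
Cr2O3% on pelt = uptake / pelt * 100 = 0.2486 / 22.3290 * 100 = 1.1134 %
Ts = 80 + k * Cr2O3% = 80 + 8.2090 * 1.1134 = 89.1402 C


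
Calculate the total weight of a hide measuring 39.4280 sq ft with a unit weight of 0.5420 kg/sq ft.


Formula: Weight = area * weight_per_sqft
Substituting: Weight = 39.4280 * 0.5420
Result: 21.3700 kg


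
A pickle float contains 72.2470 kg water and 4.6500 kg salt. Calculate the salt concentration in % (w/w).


Formula: Conc = salt / (water + salt) * 100
Substituting: Conc = 4.6500 / (72.2470 + 4.6500) * 100
Result: 6.0470 %


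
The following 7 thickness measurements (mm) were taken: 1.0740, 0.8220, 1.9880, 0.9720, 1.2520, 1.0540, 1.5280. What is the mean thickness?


Formula: Average = sum / n
Substituting: Average = 8.6900 / 7
Result: 1.2414 mm


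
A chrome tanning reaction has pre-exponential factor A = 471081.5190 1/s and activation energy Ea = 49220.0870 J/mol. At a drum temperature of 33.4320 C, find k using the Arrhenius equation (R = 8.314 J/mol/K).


T_K = T_C + 273.15 = 33.4320 + 273.15 = 306.5820 K
exponent = -Ea / (R * T_K) = -49220.0870 / (8.314 * 306.5820) = -19.3102
k = A * exp(exponent) = 471081.5190 * exp(-19.3102) = 0.00193555 1/s


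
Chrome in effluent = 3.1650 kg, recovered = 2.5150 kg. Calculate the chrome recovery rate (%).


Formula: Recovery = recovered / input * 100
Substituting: Recovery = 2.5150 / 3.1650 * 100
Result: 79.4629 %


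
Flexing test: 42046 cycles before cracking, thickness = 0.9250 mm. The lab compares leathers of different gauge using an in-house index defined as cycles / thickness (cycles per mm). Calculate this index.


Formula: Index = cycles / thickness
Substituting: Index = 42046 / 0.9250
Result: 45455.1351 cycles/mm


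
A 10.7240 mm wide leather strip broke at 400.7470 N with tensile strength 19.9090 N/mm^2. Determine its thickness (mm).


Formula: t = F / (TS * w)
Substituting: t = 400.7470 / (19.9090 * 10.7240)
Result: 1.8770 mm


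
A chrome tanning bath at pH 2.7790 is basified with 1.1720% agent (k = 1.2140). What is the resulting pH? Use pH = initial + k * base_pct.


Formula: pH_final = pH_initial + k * base_pct
Substituting: pH_final = 2.7790 + 1.2140 * 1.1720
Result: 4.2018


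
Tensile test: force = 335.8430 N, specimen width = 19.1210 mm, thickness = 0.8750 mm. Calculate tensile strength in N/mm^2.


Formula: TS = force / (width * thickness)
Substituting: TS = 335.8430 / (19.1210 * 0.8750)
Result: 20.0732 N/mm^2


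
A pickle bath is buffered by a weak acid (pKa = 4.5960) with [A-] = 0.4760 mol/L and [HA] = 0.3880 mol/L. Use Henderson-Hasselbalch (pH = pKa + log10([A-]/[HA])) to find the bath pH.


ratio = [A-] / [HA] = 0.4760 / 0.3880 = 1.2268
log10(ratio) = 0.0887752
pH = pKa + log10(ratio) = 4.5960 + 0.0887752 = 4.6848


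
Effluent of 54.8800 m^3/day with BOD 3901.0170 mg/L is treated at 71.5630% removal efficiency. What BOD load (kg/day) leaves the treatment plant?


Load_in = volume * conc / 1000 = 54.8800 * 3901.0170 / 1000 = 214.0878 kg/day
Removed = Load_in * eff / 100 = 214.0878 * 71.5630 / 100 = 153.2077 kg/day
Load_out = Load_in - Removed = 214.0878 - 153.2077 = 60.8802 kg/day


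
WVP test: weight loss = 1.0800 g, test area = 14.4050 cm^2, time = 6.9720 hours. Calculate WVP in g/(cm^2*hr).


Formula: WVP = loss / (area * time)
Substituting: WVP = 1.0800 / (14.4050 * 6.9720)
Result: 0.0107536 g/(cm^2*hr)


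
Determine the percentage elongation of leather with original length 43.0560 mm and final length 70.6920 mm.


Formula: Elongation = (Lf - L0) / L0 * 100
Substituting: Elongation = (70.6920 - 43.0560) / 43.0560 * 100
Result: 64.1862 %


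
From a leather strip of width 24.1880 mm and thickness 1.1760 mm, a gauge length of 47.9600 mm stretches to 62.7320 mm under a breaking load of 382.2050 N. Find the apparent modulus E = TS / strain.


TS = F / (w * t) = 382.2050 / (24.1880 * 1.1760) = 13.4366 N/mm^2
strain = (Lf - L0) / L0 = (62.7320 - 47.9600) / 47.9600 = 0.3080
E = TS / strain = 13.4366 / 0.3080 = 43.6243 N/mm^2


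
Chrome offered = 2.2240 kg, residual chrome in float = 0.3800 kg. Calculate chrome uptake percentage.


Formula: Uptake = (offered - residual) / offered * 100
Substituting: Uptake = (2.2240 - 0.3800) / 2.2240 * 100
Result: 82.9137 %


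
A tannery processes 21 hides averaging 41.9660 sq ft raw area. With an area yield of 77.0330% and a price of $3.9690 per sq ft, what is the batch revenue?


Raw_total = N * avg_area = 21 * 41.9660 = 881.2860 sq ft
Finished = Raw_total * yield / 100 = 881.2860 * 77.0330 / 100 = 678.8810 sq ft
Value = Finished * price = 678.8810 * 3.9690 = 2694.4789 $


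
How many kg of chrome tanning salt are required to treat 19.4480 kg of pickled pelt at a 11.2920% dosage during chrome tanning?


Formula: Chrome = substrate * pct / 100
Substituting: Chrome = 19.4480 * 11.2920 / 100
Result: 2.1961 kg


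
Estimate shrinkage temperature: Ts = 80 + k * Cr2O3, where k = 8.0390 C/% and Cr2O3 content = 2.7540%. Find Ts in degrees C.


Formula: Ts = 80 + k * Cr2O3
Substituting: Ts = 80 + 8.0390 * 2.7540
Result: 102.1394 C


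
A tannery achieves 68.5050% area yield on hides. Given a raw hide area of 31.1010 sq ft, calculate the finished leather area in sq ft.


Formula: finished = raw * yield / 100
Substituting: finished = 31.1010 * 68.5050 / 100
Result: 21.3057 sq ft


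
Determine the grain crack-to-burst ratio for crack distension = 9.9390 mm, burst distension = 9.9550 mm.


Formula: Ratio = crack / burst
Substituting: Ratio = 9.9390 / 9.9550
Result: 0.9984


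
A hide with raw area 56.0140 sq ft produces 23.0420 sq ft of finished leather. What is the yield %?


Formula: Yield = finished / raw * 100
Substituting: Yield = 23.0420 / 56.0140 * 100
Result: 41.1361 %


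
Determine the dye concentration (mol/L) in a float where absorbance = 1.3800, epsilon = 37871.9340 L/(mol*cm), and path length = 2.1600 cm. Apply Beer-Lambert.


Formula: c = A / (epsilon * l)
Substituting: c = 1.3800 / (37871.9340 * 2.1600)
Result: 1.6870e-05 mol/L


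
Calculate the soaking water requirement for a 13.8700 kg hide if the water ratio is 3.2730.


Formula: Water = hide_weight * ratio
Substituting: Water = 13.8700 * 3.2730
Result: 45.3965 kg


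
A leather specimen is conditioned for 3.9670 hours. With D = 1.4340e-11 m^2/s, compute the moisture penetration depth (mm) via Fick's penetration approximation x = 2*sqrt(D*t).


t = 3.9670 hr * 3600 = 14281.2000 s
D * t = 1.4340e-11 * 14281.2000 = 2.0479e-07
x = 2 * sqrt(D*t) = 2 * sqrt(2.0479e-07) = 9.0508e-04 m = 0.9051 mm


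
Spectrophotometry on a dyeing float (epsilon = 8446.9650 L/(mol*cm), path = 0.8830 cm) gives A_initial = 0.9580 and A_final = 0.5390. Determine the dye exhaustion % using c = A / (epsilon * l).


c_initial = A_i / (epsilon * l) = 0.9580 / (8446.9650 * 0.8830) = 1.2844e-04 mol/L
c_final = A_f / (epsilon * l) = 0.5390 / (8446.9650 * 0.8830) = 7.2265e-05 mol/L
Exhaustion = (c_initial - c_final) / c_initial * 100 = (1.2844e-04 - 7.2265e-05) / 1.2844e-04 * 100 = 43.7370 %


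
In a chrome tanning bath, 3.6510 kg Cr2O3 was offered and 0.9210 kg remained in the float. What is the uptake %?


Formula: Uptake = (offered - residual) / offered * 100
Substituting: Uptake = (3.6510 - 0.9210) / 3.6510 * 100
Result: 74.7740 %


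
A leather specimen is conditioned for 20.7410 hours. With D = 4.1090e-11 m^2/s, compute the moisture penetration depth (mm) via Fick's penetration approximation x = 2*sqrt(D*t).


t = 20.7410 hr * 3600 = 74667.6000 s
D * t = 4.1090e-11 * 74667.6000 = 3.0681e-06
x = 2 * sqrt(D*t) = 2 * sqrt(3.0681e-06) = 0.00350319 m = 3.5032 mm


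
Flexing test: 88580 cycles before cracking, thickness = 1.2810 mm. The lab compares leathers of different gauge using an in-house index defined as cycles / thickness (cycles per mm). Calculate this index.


Formula: Index = cycles / thickness
Substituting: Index = 88580 / 1.2810
Result: 69149.1023 cycles/mm


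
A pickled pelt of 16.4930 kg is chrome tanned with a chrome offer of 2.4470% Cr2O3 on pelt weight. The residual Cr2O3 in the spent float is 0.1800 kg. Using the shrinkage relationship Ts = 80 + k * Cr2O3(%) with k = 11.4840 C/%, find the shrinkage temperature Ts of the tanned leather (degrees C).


Offered = pelt * offer_pct / 100 = 16.4930 * 2.4470 / 100 = 0.4036 kg
Uptake = offered - residual = 0.4036 - 0.1800 = 0.2236 kg
Cr2O3% on pelt = uptake / pelt * 100 = 0.2236 / 16.4930 * 100 = 1.3556 %
Ts = 80 + k * Cr2O3% = 80 + 11.4840 * 1.3556 = 95.5680 C


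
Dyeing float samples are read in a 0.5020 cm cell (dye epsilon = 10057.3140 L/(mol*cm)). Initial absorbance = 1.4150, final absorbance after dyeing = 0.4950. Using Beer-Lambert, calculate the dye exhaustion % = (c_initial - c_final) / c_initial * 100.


c_initial = A_i / (epsilon * l) = 1.4150 / (10057.3140 * 0.5020) = 2.8027e-04 mol/L
c_final = A_f / (epsilon * l) = 0.4950 / (10057.3140 * 0.5020) = 9.8044e-05 mol/L
Exhaustion = (c_initial - c_final) / c_initial * 100 = (2.8027e-04 - 9.8044e-05) / 2.8027e-04 * 100 = 65.0177 %


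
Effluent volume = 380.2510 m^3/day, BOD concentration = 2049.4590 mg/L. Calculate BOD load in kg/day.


Formula: BOD_load = volume * conc / 1000
Substituting: BOD_load = 380.2510 * 2049.4590 / 1000
Result: 779.3088 kg/day


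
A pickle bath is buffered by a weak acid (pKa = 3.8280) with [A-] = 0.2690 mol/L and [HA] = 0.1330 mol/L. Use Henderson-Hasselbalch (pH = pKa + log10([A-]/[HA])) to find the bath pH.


ratio = [A-] / [HA] = 0.2690 / 0.1330 = 2.0226
log10(ratio) = 0.3059
pH = pKa + log10(ratio) = 3.8280 + 0.3059 = 4.1339


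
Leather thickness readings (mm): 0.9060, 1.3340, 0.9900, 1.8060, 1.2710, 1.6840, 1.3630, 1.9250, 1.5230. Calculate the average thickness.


Formula: Average = sum / n
Substituting: Average = 12.8020 / 9
Result: 1.4224 mm


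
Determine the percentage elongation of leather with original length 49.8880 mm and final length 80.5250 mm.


Formula: Elongation = (Lf - L0) / L0 * 100
Substituting: Elongation = (80.5250 - 49.8880) / 49.8880 * 100
Result: 61.4116 %


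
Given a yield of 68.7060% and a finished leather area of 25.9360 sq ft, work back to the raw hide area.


Formula: raw = finished * 100 / yield
Substituting: raw = 25.9360 * 100 / 68.7060
Result: 37.7493 sq ft


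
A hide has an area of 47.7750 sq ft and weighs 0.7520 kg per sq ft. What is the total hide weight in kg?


Formula: Weight = area * weight_per_sqft
Substituting: Weight = 47.7750 * 0.7520
Result: 35.9268 kg


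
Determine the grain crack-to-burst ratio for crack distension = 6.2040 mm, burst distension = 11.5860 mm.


Formula: Ratio = crack / burst
Substituting: Ratio = 6.2040 / 11.5860
Result: 0.5355


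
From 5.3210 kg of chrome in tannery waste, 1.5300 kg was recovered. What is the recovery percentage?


Formula: Recovery = recovered / input * 100
Substituting: Recovery = 1.5300 / 5.3210 * 100
Result: 28.7540 %


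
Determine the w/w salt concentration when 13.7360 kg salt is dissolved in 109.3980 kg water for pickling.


Formula: Conc = salt / (water + salt) * 100
Substituting: Conc = 13.7360 / (109.3980 + 13.7360) * 100
Result: 11.1553 %


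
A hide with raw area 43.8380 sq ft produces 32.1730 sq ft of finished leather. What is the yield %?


Formula: Yield = finished / raw * 100
Substituting: Yield = 32.1730 / 43.8380 * 100
Result: 73.3907 %


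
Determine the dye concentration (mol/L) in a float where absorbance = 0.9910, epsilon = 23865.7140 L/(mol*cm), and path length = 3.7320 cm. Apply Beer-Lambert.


Formula: c = A / (epsilon * l)
Substituting: c = 0.9910 / (23865.7140 * 3.7320)
Result: 1.1126e-05 mol/L


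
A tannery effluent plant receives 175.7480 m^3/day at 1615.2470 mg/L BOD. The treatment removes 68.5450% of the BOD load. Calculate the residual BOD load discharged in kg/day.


Load_in = volume * conc / 1000 = 175.7480 * 1615.2470 / 1000 = 283.8764 kg/day
Removed = Load_in * eff / 100 = 283.8764 * 68.5450 / 100 = 194.5831 kg/day
Load_out = Load_in - Removed = 283.8764 - 194.5831 = 89.2933 kg/day


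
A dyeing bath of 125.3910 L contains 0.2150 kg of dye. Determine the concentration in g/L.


Formula: Conc = dye_mass(kg) / volume(L) * 1000
Substituting: Conc = 0.2150 / 125.3910 * 1000
Result: 1.7146 g/L


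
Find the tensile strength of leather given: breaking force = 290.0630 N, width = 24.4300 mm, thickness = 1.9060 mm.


Formula: TS = force / (width * thickness)
Substituting: TS = 290.0630 / (24.4300 * 1.9060)
Result: 6.2294 N/mm^2


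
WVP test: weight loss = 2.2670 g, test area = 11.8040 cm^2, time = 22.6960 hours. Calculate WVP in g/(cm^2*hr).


Formula: WVP = loss / (area * time)
Substituting: WVP = 2.2670 / (11.8040 * 22.6960)
Result: 0.008462 g/(cm^2*hr)


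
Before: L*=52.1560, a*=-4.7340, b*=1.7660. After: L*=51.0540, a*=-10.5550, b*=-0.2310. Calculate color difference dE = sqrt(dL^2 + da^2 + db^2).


dL = -1.1020, da = -5.8210, db = -1.9970
dE = sqrt((-1.1020)^2 + (-5.8210)^2 + (-1.9970)^2) = 6.2519


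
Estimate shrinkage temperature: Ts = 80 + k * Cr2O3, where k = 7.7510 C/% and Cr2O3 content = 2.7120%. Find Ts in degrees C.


Formula: Ts = 80 + k * Cr2O3
Substituting: Ts = 80 + 7.7510 * 2.7120
Result: 101.0207 C


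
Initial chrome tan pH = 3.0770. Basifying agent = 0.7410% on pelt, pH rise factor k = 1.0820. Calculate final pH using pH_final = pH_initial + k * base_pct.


Formula: pH_final = pH_initial + k * base_pct
Substituting: pH_final = 3.0770 + 1.0820 * 0.7410
Result: 3.8788


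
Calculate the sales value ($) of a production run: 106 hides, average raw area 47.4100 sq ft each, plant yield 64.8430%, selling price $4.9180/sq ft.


Raw_total = N * avg_area = 106 * 47.4100 = 5025.4600 sq ft
Finished = Raw_total * yield / 100 = 5025.4600 * 64.8430 / 100 = 3258.6590 sq ft
Value = Finished * price = 3258.6590 * 4.9180 = 16026.0851 $
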